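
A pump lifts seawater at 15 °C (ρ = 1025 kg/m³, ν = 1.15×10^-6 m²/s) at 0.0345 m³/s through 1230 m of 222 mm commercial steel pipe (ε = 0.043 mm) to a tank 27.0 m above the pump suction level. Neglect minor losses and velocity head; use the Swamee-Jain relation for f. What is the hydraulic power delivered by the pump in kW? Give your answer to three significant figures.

V = 4Q/(πD²) = 0.8913 m/s; Re = 1.72×10^5; ε/D = 1.94×10^-4; f = 0.01744
h_f = f(L/D)V²/2g = 3.913 m
Total head H = z + h_f = 27.0 + 3.913 = 30.91 m
P_hyd = ρgQH = 1025·9.81·0.0345·30.91 = 10.72 kW

P_hyd ≈ 10.7 kW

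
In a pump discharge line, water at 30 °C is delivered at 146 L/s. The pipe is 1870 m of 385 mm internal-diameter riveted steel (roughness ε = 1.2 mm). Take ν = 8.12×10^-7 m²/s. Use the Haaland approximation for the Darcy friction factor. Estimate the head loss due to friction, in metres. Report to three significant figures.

V = 4Q/(πD²) = 4·0.146/(π·0.385²) = 1.254 m/s
Re = VD/ν = 1.254·0.385/8.12×10^-7 = 5.95×10^5 → turbulent
ε/D = 1.2/385 = 0.00312
Haaland: f = 0.02670
h_f = f(L/D)V²/(2g) = 0.02670·(1870/0.385)·1.254²/(2·9.81) = 10.40 m

h_f ≈ 10.4 m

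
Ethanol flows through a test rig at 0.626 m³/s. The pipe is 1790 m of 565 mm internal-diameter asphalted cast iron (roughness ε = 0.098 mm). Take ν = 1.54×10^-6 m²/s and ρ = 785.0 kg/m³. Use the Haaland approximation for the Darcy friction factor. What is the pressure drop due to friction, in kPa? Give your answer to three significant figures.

Δp ≈ 111 kPa

V = 4Q/(πD²) = 4·0.626/(π·0.565²) = 2.497 m/s
Re = VD/ν = 2.497·0.565/1.54×10^-6 = 9.16×10^5 → turbulent
ε/D = 0.098/565 = 1.73×10^-4
Haaland: f = 0.01437
h_f = f(L/D)V²/(2g) = 0.01437·(1790/0.565)·2.497²/(2·9.81) = 14.46 m
Δp = ρg·h_f = 785.0·9.81·14.46 = 111.4 kPa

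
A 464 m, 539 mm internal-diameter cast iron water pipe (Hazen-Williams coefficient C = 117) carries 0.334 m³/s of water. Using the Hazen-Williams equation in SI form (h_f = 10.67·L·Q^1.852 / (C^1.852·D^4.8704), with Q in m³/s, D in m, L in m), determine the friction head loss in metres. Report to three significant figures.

h_f ≈ 1.95 m

h_f = 10.67·464·0.334^1.852 / (117^1.852·0.539^4.8704) = 1.948 m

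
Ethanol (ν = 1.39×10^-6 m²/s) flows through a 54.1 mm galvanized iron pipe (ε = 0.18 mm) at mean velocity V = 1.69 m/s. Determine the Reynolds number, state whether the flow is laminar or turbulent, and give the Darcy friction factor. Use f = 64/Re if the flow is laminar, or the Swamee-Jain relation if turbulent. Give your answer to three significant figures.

Re = VD/ν = 1.690·0.0541/1.39×10^-6 = 6.58×10^4
Re > 4000 → turbulent; ε/D = 0.00333
Swamee-Jain: f = 0.02904

Re ≈ 6.58×10^4; turbulent; f ≈ 0.0290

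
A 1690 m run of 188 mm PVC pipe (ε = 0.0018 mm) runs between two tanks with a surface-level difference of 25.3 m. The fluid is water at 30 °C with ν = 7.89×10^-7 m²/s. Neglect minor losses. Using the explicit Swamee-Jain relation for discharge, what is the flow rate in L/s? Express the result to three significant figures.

Swamee-Jain (Type II): Q = -0.965·√(gD⁵h_f/L)·ln[ε/(3.7D) + √(3.17ν²L/(gD³h_f))]
√(gD⁵h_f/L) = √(9.81·0.188⁵·25.3/1690) = 0.005873
ε/(3.7D) = 2.59×10^-6; √(3.17ν²L/(gD³h_f)) = 4.50×10^-5
Q = -0.965·0.005873·ln(4.756×10^-5) = 0.05641 m³/s
Check: V = 2.03 m/s, Re = 4.84×10^5, f = 0.01332, h_f = 25.2 m ≈ 25.3 m ✓

Q ≈ 56.4 L/s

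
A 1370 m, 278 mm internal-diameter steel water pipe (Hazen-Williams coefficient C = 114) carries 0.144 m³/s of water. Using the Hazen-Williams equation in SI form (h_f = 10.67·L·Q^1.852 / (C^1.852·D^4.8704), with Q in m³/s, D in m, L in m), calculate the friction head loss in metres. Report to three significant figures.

h_f ≈ 32.0 m

h_f = 10.67·1370·0.144^1.852 / (114^1.852·0.278^4.8704) = 31.95 m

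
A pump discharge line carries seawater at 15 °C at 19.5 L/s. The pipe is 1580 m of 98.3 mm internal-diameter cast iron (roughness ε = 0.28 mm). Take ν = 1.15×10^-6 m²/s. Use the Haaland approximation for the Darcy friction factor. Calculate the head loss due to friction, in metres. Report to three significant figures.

h_f ≈ 143 m

V = 4Q/(πD²) = 4·0.0195/(π·0.0983²) = 2.569 m/s
Re = VD/ν = 2.569·0.0983/1.15×10^-6 = 2.20×10^5 → turbulent
ε/D = 0.28/98.3 = 0.00285
Haaland: f = 0.02641
h_f = f(L/D)V²/(2g) = 0.02641·(1580/0.0983)·2.569²/(2·9.81) = 142.8 m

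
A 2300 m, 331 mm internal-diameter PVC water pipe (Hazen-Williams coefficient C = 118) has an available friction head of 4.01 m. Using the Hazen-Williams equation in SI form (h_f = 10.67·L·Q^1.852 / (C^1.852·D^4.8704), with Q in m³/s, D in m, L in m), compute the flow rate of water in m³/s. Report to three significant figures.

Rearranging: Q = [h_f·C^1.852·D^4.8704 / (10.67·L)]^(1/1.852)
Q = [4.01·118^1.852·0.331^4.8704 / (10.67·2300)]^0.540 = 0.05814 m³/s

Q ≈ 0.0581 m³/s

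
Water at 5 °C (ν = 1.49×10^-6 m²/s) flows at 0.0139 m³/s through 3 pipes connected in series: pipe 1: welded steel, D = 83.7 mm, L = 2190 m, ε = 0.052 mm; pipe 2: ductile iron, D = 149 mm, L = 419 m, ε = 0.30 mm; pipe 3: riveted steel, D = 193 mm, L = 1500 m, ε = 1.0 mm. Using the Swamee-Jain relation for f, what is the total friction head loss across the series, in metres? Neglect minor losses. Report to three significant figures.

H ≈ 177 m

Pipe 1: V = 2.526 m/s, Re = 1.42×10^5, ε/D = 6.21×10^-4, f = 0.02015, h_1 = f(L/D)V²/2g = 171.5 m
Pipe 2: V = 0.7972 m/s, Re = 7.97×10^4, ε/D = 0.00201, f = 0.02576, h_2 = f(L/D)V²/2g = 2.346 m
Pipe 3: V = 0.4751 m/s, Re = 6.15×10^4, ε/D = 0.00518, f = 0.03248, h_3 = f(L/D)V²/2g = 2.905 m
Series → Q common, losses add: H = Σh = 176.7 m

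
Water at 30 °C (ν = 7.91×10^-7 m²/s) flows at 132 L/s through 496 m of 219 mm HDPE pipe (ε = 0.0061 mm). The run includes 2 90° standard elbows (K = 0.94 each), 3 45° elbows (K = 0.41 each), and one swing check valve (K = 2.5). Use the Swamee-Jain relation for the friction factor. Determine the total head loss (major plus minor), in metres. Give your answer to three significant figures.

H_L ≈ 20.9 m

V = 4Q/(πD²) = 3.504 m/s; V²/2g = 0.6259 m
Re = 9.70×10^5, ε/D = 2.79×10^-5 → f = 0.01230 (Swamee-Jain)
Major: h_f = f(L/D)·V²/2g = 0.01230·2265·0.6259 = 17.43 m
Minor: ΣK = 5.61; h_m = ΣK·V²/2g = 3.511 m
Total H_L = 17.43 + 3.511 = 20.95 m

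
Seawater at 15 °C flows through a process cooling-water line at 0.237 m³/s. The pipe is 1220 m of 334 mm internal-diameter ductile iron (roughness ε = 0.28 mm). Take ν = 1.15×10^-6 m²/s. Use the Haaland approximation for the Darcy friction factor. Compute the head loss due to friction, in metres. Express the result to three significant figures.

V = 4Q/(πD²) = 4·0.237/(π·0.334²) = 2.705 m/s
Re = VD/ν = 2.705·0.334/1.15×10^-6 = 7.86×10^5 → turbulent
ε/D = 0.28/334 = 8.38×10^-4
Haaland: f = 0.01924
h_f = f(L/D)V²/(2g) = 0.01924·(1220/0.334)·2.705²/(2·9.81) = 26.21 m

h_f ≈ 26.2 m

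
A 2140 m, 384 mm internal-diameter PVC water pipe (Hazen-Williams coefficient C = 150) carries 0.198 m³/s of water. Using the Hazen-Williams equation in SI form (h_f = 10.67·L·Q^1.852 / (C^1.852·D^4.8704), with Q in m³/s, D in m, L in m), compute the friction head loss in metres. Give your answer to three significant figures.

h_f ≈ 11.2 m

h_f = 10.67·2140·0.198^1.852 / (150^1.852·0.384^4.8704) = 11.23 m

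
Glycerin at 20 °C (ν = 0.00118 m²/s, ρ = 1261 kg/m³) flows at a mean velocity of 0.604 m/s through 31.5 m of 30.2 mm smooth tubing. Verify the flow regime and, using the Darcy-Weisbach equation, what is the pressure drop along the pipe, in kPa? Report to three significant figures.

Δp ≈ 993 kPa

Re = VD/ν = 0.604·0.03020/0.00118 = 15.5 → laminar (Re < 2300)
f = 64/Re = 4.140
h_f = f(L/D)V²/(2g) = 4.140·(31.5/0.03020)·0.604²/(2·9.81) = 80.30 m
Δp = ρg·h_f = 1261·9.81·80.30 = 993.3 kPa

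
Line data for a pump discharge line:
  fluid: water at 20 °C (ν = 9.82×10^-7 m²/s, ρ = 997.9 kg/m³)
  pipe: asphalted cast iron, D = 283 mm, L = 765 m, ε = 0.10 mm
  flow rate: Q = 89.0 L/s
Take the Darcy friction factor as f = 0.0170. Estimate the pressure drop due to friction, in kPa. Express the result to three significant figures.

V = 4Q/(πD²) = 4·0.0890/(π·0.283²) = 1.415 m/s
h_f = f(L/D)V²/(2g) = 0.01700·(765/0.283)·1.415²/(2·9.81) = 4.689 m
Δp = ρg·h_f = 997.9·9.81·4.689 = 45.90 kPa

Δp ≈ 45.9 kPa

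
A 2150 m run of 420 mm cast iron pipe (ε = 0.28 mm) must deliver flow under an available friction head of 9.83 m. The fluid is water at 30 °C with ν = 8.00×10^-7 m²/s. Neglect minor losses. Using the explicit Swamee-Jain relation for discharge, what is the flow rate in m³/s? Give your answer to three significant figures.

Q ≈ 0.198 m³/s

Swamee-Jain (Type II): Q = -0.965·√(gD⁵h_f/L)·ln[ε/(3.7D) + √(3.17ν²L/(gD³h_f))]
√(gD⁵h_f/L) = √(9.81·0.420⁵·9.83/2150) = 0.02421
ε/(3.7D) = 1.80×10^-4; √(3.17ν²L/(gD³h_f)) = 2.47×10^-5
Q = -0.965·0.02421·ln(2.049×10^-4) = 0.1984 m³/s
Check: V = 1.43 m/s, Re = 7.52×10^5, f = 0.01848, h_f = 9.89 m ≈ 9.83 m ✓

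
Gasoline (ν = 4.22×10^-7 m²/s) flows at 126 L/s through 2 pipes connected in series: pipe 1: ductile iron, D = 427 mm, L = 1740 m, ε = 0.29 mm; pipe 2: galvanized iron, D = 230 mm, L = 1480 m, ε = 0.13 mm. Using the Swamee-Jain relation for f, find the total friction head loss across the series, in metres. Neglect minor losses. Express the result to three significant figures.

H ≈ 55.8 m

Pipe 1: V = 0.8799 m/s, Re = 8.90×10^5, ε/D = 6.79×10^-4, f = 0.01846, h_1 = f(L/D)V²/2g = 2.968 m
Pipe 2: V = 3.033 m/s, Re = 1.65×10^6, ε/D = 5.65×10^-4, f = 0.01753, h_2 = f(L/D)V²/2g = 52.87 m
Series → Q common, losses add: H = Σh = 55.84 m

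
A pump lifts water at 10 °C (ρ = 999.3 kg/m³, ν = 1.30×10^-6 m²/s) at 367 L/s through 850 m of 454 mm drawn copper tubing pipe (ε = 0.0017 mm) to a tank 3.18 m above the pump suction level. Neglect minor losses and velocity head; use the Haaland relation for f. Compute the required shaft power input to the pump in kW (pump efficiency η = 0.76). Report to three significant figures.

V = 4Q/(πD²) = 2.267 m/s; Re = 7.92×10^5; ε/D = 3.74×10^-6; f = 0.01211
h_f = f(L/D)V²/2g = 5.938 m
Total head H = z + h_f = 3.18 + 5.938 = 9.118 m
P_hyd = ρgQH = 999.3·9.81·0.367·9.118 = 32.81 kW
P_shaft = P_hyd/η = 32.81/0.76 = 43.17 kW

P_shaft ≈ 43.2 kW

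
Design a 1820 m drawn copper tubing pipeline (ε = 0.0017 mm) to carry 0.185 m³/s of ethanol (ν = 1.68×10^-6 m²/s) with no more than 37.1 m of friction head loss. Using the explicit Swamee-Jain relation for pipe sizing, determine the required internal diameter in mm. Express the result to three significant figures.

D ≈ 288 mm

Swamee-Jain (Type III): D = 0.66·[ε^1.25·(LQ²/(gh_f))^4.75 + ν·Q^9.4·(L/(gh_f))^5.2]^0.04
LQ²/(gh_f) = 0.1711; L/(gh_f) = 5.001
Term 1 = ε^1.25·(…)^4.75 = 1.40×10^-11; Term 2 = ν·Q^9.4·(…)^5.2 = 9.37×10^-10
D = 0.66·(1.40×10^-11 + 9.37×10^-10)^0.04 = 0.2875 m = 288 mm
Check: V = 2.85 m/s, Re = 4.88×10^5, f = 0.01324, h_f = 34.7 m ≈ 37.1 m ✓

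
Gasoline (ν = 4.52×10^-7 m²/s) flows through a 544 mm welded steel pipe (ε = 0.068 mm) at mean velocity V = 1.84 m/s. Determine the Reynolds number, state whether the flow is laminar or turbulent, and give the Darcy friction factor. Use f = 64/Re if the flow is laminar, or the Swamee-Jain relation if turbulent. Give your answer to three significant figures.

Re ≈ 2.21×10^6; turbulent; f ≈ 0.0132

Re = VD/ν = 1.840·0.544/4.52×10^-7 = 2.21×10^6
Re > 4000 → turbulent; ε/D = 1.25×10^-4
Swamee-Jain: f = 0.01323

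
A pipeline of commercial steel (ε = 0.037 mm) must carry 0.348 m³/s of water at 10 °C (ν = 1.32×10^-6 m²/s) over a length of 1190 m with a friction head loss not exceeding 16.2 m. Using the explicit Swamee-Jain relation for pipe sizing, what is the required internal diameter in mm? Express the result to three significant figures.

Swamee-Jain (Type III): D = 0.66·[ε^1.25·(LQ²/(gh_f))^4.75 + ν·Q^9.4·(L/(gh_f))^5.2]^0.04
LQ²/(gh_f) = 0.9068; L/(gh_f) = 7.488
Term 1 = ε^1.25·(…)^4.75 = 1.81×10^-6; Term 2 = ν·Q^9.4·(…)^5.2 = 2.28×10^-6
D = 0.66·(1.81×10^-6 + 2.28×10^-6)^0.04 = 0.4018 m = 402 mm
Check: V = 2.74 m/s, Re = 8.35×10^5, f = 0.01361, h_f = 15.5 m ≈ 16.2 m ✓

D ≈ 402 mm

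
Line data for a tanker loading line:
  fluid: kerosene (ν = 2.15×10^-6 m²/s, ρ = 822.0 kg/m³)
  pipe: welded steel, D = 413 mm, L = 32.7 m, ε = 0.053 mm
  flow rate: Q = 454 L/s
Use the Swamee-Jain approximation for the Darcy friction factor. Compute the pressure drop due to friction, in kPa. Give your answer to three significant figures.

Δp ≈ 5.38 kPa

V = 4Q/(πD²) = 4·0.454/(π·0.413²) = 3.389 m/s
Re = VD/ν = 3.389·0.413/2.15×10^-6 = 6.51×10^5 → turbulent
ε/D = 0.053/413 = 1.28×10^-4
Swamee-Jain: f = 0.01441
h_f = f(L/D)V²/(2g) = 0.01441·(32.7/0.413)·3.389²/(2·9.81) = 0.6678 m
Δp = ρg·h_f = 822.0·9.81·0.6678 = 5.385 kPa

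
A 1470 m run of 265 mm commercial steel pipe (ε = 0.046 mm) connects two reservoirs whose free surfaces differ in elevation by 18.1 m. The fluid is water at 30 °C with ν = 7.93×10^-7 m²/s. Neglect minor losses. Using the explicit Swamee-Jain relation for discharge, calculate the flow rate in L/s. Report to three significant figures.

Swamee-Jain (Type II): Q = -0.965·√(gD⁵h_f/L)·ln[ε/(3.7D) + √(3.17ν²L/(gD³h_f))]
√(gD⁵h_f/L) = √(9.81·0.265⁵·18.1/1470) = 0.01256
ε/(3.7D) = 4.69×10^-5; √(3.17ν²L/(gD³h_f)) = 2.98×10^-5
Q = -0.965·0.01256·ln(7.669×10^-5) = 0.1149 m³/s
Check: V = 2.08 m/s, Re = 6.96×10^5, f = 0.01484, h_f = 18.2 m ≈ 18.1 m ✓

Q ≈ 115 L/s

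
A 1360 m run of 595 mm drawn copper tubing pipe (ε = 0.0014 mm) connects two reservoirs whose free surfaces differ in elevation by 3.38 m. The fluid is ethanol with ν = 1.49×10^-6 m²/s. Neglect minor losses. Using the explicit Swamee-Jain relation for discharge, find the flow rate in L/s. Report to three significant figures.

Swamee-Jain (Type II): Q = -0.965·√(gD⁵h_f/L)·ln[ε/(3.7D) + √(3.17ν²L/(gD³h_f))]
√(gD⁵h_f/L) = √(9.81·0.595⁵·3.38/1360) = 0.04264
ε/(3.7D) = 6.36×10^-7; √(3.17ν²L/(gD³h_f)) = 3.70×10^-5
Q = -0.965·0.04264·ln(3.765×10^-5) = 0.4192 m³/s
Check: V = 1.51 m/s, Re = 6.02×10^5, f = 0.01271, h_f = 3.37 m ≈ 3.38 m ✓

Q ≈ 419 L/s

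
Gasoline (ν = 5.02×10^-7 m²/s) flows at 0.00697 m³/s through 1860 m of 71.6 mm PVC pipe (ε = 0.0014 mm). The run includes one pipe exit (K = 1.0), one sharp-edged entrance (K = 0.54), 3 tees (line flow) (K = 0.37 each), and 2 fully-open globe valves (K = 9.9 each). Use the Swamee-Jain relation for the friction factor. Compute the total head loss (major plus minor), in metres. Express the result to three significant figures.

V = 4Q/(πD²) = 1.731 m/s; V²/2g = 0.1527 m
Re = 2.47×10^5, ε/D = 1.96×10^-5 → f = 0.01512 (Swamee-Jain)
Major: h_f = f(L/D)·V²/2g = 0.01512·25978·0.1527 = 59.98 m
Minor: ΣK = 22.4; h_m = ΣK·V²/2g = 3.429 m
Total H_L = 59.98 + 3.429 = 63.41 m

H_L ≈ 63.4 m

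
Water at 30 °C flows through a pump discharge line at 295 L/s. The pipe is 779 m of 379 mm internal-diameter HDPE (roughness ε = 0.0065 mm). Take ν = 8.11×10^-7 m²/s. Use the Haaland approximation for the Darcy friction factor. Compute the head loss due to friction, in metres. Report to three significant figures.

V = 4Q/(πD²) = 4·0.295/(π·0.379²) = 2.615 m/s
Re = VD/ν = 2.615·0.379/8.11×10^-7 = 1.22×10^6 → turbulent
ε/D = 0.0065/379 = 1.72×10^-5
Haaland: f = 0.01157
h_f = f(L/D)V²/(2g) = 0.01157·(779/0.379)·2.615²/(2·9.81) = 8.289 m

h_f ≈ 8.29 m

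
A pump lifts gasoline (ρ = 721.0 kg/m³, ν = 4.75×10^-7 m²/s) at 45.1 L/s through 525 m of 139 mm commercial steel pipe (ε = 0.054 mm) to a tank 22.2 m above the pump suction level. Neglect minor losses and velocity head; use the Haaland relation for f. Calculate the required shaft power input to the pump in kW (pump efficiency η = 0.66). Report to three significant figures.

V = 4Q/(πD²) = 2.972 m/s; Re = 8.70×10^5; ε/D = 3.88×10^-4; f = 0.01643
h_f = f(L/D)V²/2g = 27.93 m
Total head H = z + h_f = 22.2 + 27.93 = 50.13 m
P_hyd = ρgQH = 721.0·9.81·0.0451·50.13 = 15.99 kW
P_shaft = P_hyd/η = 15.99/0.66 = 24.23 kW

P_shaft ≈ 24.2 kW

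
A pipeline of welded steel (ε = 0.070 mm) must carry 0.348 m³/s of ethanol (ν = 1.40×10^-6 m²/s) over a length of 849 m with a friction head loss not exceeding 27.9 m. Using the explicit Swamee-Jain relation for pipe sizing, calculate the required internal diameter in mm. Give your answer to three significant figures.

Swamee-Jain (Type III): D = 0.66·[ε^1.25·(LQ²/(gh_f))^4.75 + ν·Q^9.4·(L/(gh_f))^5.2]^0.04
LQ²/(gh_f) = 0.3757; L/(gh_f) = 3.102
Term 1 = ε^1.25·(…)^4.75 = 6.12×10^-8; Term 2 = ν·Q^9.4·(…)^5.2 = 2.47×10^-8
D = 0.66·(6.12×10^-8 + 2.47×10^-8)^0.04 = 0.3443 m = 344 mm
Check: V = 3.74 m/s, Re = 9.19×10^5, f = 0.01488, h_f = 26.1 m ≈ 27.9 m ✓

D ≈ 344 mm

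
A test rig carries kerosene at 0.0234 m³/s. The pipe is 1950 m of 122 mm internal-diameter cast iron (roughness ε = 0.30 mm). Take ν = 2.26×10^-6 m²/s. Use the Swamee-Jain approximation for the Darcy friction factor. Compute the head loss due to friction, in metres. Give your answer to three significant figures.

h_f ≈ 86.1 m

V = 4Q/(πD²) = 4·0.0234/(π·0.122²) = 2.002 m/s
Re = VD/ν = 2.002·0.122/2.26×10^-6 = 1.08×10^5 → turbulent
ε/D = 0.30/122 = 0.00246
Swamee-Jain: f = 0.02637
h_f = f(L/D)V²/(2g) = 0.02637·(1950/0.122)·2.002²/(2·9.81) = 86.09 m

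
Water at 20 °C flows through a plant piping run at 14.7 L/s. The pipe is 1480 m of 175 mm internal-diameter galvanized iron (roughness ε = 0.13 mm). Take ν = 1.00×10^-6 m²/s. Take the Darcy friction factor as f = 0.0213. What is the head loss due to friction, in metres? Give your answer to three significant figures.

h_f ≈ 3.43 m

V = 4Q/(πD²) = 4·0.0147/(π·0.175²) = 0.6112 m/s
h_f = f(L/D)V²/(2g) = 0.02130·(1480/0.175)·0.6112²/(2·9.81) = 3.429 m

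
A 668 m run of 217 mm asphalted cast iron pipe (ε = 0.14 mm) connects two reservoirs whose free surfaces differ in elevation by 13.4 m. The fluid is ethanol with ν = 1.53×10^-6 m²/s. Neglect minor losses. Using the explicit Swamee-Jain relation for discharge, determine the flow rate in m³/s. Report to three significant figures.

Swamee-Jain (Type II): Q = -0.965·√(gD⁵h_f/L)·ln[ε/(3.7D) + √(3.17ν²L/(gD³h_f))]
√(gD⁵h_f/L) = √(9.81·0.217⁵·13.4/668) = 0.009731
ε/(3.7D) = 1.74×10^-4; √(3.17ν²L/(gD³h_f)) = 6.07×10^-5
Q = -0.965·0.009731·ln(2.351×10^-4) = 0.07846 m³/s
Check: V = 2.12 m/s, Re = 3.01×10^5, f = 0.01911, h_f = 13.5 m ≈ 13.4 m ✓

Q ≈ 0.0785 m³/s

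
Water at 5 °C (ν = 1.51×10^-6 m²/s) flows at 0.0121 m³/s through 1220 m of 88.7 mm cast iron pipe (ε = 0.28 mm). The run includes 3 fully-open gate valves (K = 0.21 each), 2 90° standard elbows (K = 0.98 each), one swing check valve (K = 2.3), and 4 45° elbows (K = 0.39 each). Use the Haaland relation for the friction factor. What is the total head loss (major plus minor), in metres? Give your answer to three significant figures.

V = 4Q/(πD²) = 1.958 m/s; V²/2g = 0.1954 m
Re = 1.15×10^5, ε/D = 0.00316 → f = 0.02759 (Haaland)
Major: h_f = f(L/D)·V²/2g = 0.02759·13754·0.1954 = 74.16 m
Minor: ΣK = 6.45; h_m = ΣK·V²/2g = 1.261 m
Total H_L = 74.16 + 1.261 = 75.42 m

H_L ≈ 75.4 m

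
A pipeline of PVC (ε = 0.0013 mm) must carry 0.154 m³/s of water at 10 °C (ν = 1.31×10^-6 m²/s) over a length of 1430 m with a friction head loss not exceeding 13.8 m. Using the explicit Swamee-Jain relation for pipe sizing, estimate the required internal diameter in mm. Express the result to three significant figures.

Swamee-Jain (Type III): D = 0.66·[ε^1.25·(LQ²/(gh_f))^4.75 + ν·Q^9.4·(L/(gh_f))^5.2]^0.04
LQ²/(gh_f) = 0.2505; L/(gh_f) = 10.56
Term 1 = ε^1.25·(…)^4.75 = 6.12×10^-11; Term 2 = ν·Q^9.4·(…)^5.2 = 6.36×10^-9
D = 0.66·(6.12×10^-11 + 6.36×10^-9)^0.04 = 0.3104 m = 310 mm
Check: V = 2.04 m/s, Re = 4.82×10^5, f = 0.01324, h_f = 12.9 m ≈ 13.8 m ✓

D ≈ 310 mm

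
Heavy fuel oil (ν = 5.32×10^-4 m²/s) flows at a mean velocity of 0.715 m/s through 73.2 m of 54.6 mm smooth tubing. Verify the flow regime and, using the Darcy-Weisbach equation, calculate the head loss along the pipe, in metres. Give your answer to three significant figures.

Re = VD/ν = 0.715·0.05460/5.32×10^-4 = 73.4 → laminar (Re < 2300)
f = 64/Re = 0.8722
h_f = f(L/D)V²/(2g) = 0.8722·(73.2/0.05460)·0.715²/(2·9.81) = 30.47 m

h_f ≈ 30.5 m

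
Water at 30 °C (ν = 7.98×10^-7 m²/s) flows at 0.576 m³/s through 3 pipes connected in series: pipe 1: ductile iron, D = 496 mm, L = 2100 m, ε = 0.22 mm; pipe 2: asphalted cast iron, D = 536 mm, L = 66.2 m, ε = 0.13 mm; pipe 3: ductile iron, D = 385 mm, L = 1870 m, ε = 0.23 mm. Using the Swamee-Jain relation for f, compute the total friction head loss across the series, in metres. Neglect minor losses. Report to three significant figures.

Pipe 1: V = 2.981 m/s, Re = 1.85×10^6, ε/D = 4.44×10^-4, f = 0.01664, h_1 = f(L/D)V²/2g = 31.91 m
Pipe 2: V = 2.553 m/s, Re = 1.71×10^6, ε/D = 2.43×10^-4, f = 0.01488, h_2 = f(L/D)V²/2g = 0.6104 m
Pipe 3: V = 4.948 m/s, Re = 2.39×10^6, ε/D = 5.97×10^-4, f = 0.01764, h_3 = f(L/D)V²/2g = 106.9 m
Series → Q common, losses add: H = Σh = 139.4 m

H ≈ 139 m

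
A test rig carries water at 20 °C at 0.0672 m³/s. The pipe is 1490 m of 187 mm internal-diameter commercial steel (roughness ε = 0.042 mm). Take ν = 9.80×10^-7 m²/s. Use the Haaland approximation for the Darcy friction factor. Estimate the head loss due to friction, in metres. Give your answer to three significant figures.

h_f ≈ 37.9 m

V = 4Q/(πD²) = 4·0.0672/(π·0.187²) = 2.447 m/s
Re = VD/ν = 2.447·0.187/9.80×10^-7 = 4.67×10^5 → turbulent
ε/D = 0.042/187 = 2.25×10^-4
Haaland: f = 0.01560
h_f = f(L/D)V²/(2g) = 0.01560·(1490/0.187)·2.447²/(2·9.81) = 37.93 m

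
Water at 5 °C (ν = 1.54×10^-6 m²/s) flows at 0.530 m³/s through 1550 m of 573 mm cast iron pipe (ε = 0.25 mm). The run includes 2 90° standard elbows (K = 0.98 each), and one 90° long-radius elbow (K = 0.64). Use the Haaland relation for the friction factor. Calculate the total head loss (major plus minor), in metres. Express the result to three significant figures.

V = 4Q/(πD²) = 2.055 m/s; V²/2g = 0.2153 m
Re = 7.65×10^5, ε/D = 4.36×10^-4 → f = 0.01686 (Haaland)
Major: h_f = f(L/D)·V²/2g = 0.01686·2705·0.2153 = 9.818 m
Minor: ΣK = 2.60; h_m = ΣK·V²/2g = 0.5598 m
Total H_L = 9.818 + 0.5598 = 10.38 m

H_L ≈ 10.4 m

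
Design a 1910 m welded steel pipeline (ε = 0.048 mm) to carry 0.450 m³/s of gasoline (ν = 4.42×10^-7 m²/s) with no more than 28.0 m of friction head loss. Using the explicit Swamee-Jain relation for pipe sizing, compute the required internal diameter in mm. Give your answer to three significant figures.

Swamee-Jain (Type III): D = 0.66·[ε^1.25·(LQ²/(gh_f))^4.75 + ν·Q^9.4·(L/(gh_f))^5.2]^0.04
LQ²/(gh_f) = 1.408; L/(gh_f) = 6.954
Term 1 = ε^1.25·(…)^4.75 = 2.03×10^-5; Term 2 = ν·Q^9.4·(…)^5.2 = 5.82×10^-6
D = 0.66·(2.03×10^-5 + 5.82×10^-6)^0.04 = 0.4327 m = 433 mm
Check: V = 3.06 m/s, Re = 3.00×10^6, f = 0.01283, h_f = 27.0 m ≈ 28.0 m ✓

D ≈ 433 mm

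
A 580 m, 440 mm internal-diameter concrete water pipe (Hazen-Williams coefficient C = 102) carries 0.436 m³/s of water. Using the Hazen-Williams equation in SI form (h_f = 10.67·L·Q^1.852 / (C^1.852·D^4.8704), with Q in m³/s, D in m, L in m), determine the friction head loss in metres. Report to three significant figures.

h_f = 10.67·580·0.436^1.852 / (102^1.852·0.440^4.8704) = 13.82 m

h_f ≈ 13.8 m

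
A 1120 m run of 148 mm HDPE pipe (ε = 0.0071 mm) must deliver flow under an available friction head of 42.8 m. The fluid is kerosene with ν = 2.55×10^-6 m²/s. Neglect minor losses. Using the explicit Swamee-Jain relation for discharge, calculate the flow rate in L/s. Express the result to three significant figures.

Swamee-Jain (Type II): Q = -0.965·√(gD⁵h_f/L)·ln[ε/(3.7D) + √(3.17ν²L/(gD³h_f))]
√(gD⁵h_f/L) = √(9.81·0.148⁵·42.8/1120) = 0.005159
ε/(3.7D) = 1.30×10^-5; √(3.17ν²L/(gD³h_f)) = 1.30×10^-4
Q = -0.965·0.005159·ln(1.432×10^-4) = 0.04407 m³/s
Check: V = 2.56 m/s, Re = 1.49×10^5, f = 0.01683, h_f = 42.6 m ≈ 42.8 m ✓

Q ≈ 44.1 L/s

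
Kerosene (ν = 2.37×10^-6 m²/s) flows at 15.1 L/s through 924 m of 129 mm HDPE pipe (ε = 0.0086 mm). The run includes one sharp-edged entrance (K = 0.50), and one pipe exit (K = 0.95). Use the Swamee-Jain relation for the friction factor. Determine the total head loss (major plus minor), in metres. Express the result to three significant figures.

V = 4Q/(πD²) = 1.155 m/s; V²/2g = 0.06803 m
Re = 6.29×10^4, ε/D = 6.67×10^-5 → f = 0.02004 (Swamee-Jain)
Major: h_f = f(L/D)·V²/2g = 0.02004·7163·0.06803 = 9.764 m
Minor: ΣK = 1.45; h_m = ΣK·V²/2g = 0.09865 m
Total H_L = 9.764 + 0.09865 = 9.863 m

H_L ≈ 9.86 m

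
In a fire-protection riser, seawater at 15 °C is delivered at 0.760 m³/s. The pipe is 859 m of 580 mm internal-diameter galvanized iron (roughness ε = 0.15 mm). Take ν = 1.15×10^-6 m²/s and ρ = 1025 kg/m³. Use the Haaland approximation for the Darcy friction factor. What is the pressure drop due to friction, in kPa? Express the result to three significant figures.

V = 4Q/(πD²) = 4·0.760/(π·0.580²) = 2.877 m/s
Re = VD/ν = 2.877·0.580/1.15×10^-6 = 1.45×10^6 → turbulent
ε/D = 0.15/580 = 2.59×10^-4
Haaland: f = 0.01501
h_f = f(L/D)V²/(2g) = 0.01501·(859/0.580)·2.877²/(2·9.81) = 9.372 m
Δp = ρg·h_f = 1025·9.81·9.372 = 94.24 kPa

Δp ≈ 94.2 kPa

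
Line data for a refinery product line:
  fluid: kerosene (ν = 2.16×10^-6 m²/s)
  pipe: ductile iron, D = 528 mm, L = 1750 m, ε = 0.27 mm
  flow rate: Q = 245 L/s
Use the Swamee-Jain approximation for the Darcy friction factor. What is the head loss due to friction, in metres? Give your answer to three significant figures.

V = 4Q/(πD²) = 4·0.245/(π·0.528²) = 1.119 m/s
Re = VD/ν = 1.119·0.528/2.16×10^-6 = 2.74×10^5 → turbulent
ε/D = 0.27/528 = 5.11×10^-4
Swamee-Jain: f = 0.01852
h_f = f(L/D)V²/(2g) = 0.01852·(1750/0.528)·1.119²/(2·9.81) = 3.916 m

h_f ≈ 3.92 m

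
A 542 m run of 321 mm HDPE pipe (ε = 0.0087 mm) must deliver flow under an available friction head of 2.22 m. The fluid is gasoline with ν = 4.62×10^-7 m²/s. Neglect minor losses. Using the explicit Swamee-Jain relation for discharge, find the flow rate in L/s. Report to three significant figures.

Swamee-Jain (Type II): Q = -0.965·√(gD⁵h_f/L)·ln[ε/(3.7D) + √(3.17ν²L/(gD³h_f))]
√(gD⁵h_f/L) = √(9.81·0.321⁵·2.22/542) = 0.01170
ε/(3.7D) = 7.33×10^-6; √(3.17ν²L/(gD³h_f)) = 2.26×10^-5
Q = -0.965·0.01170·ln(2.989×10^-5) = 0.1176 m³/s
Check: V = 1.45 m/s, Re = 1.01×10^6, f = 0.01222, h_f = 2.22 m ≈ 2.22 m ✓

Q ≈ 118 L/s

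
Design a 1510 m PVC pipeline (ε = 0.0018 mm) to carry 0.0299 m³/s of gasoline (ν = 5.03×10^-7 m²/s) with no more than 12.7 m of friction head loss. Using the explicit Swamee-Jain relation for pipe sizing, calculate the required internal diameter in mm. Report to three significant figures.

D ≈ 166 mm

Swamee-Jain (Type III): D = 0.66·[ε^1.25·(LQ²/(gh_f))^4.75 + ν·Q^9.4·(L/(gh_f))^5.2]^0.04
LQ²/(gh_f) = 0.01084; L/(gh_f) = 12.12
Term 1 = ε^1.25·(…)^4.75 = 3.05×10^-17; Term 2 = ν·Q^9.4·(…)^5.2 = 1.02×10^-15
D = 0.66·(3.05×10^-17 + 1.02×10^-15)^0.04 = 0.1661 m = 166 mm
Check: V = 1.38 m/s, Re = 4.56×10^5, f = 0.01348, h_f = 11.9 m ≈ 12.7 m ✓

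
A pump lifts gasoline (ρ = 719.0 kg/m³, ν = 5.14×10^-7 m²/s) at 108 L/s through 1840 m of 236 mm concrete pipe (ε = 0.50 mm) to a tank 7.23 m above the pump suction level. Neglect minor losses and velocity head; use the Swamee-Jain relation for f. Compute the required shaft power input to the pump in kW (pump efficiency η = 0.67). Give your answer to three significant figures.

V = 4Q/(πD²) = 2.469 m/s; Re = 1.13×10^6; ε/D = 0.00212; f = 0.02401
h_f = f(L/D)V²/2g = 58.16 m
Total head H = z + h_f = 7.23 + 58.16 = 65.39 m
P_hyd = ρgQH = 719.0·9.81·0.108·65.39 = 49.81 kW
P_shaft = P_hyd/η = 49.81/0.67 = 74.34 kW

P_shaft ≈ 74.3 kW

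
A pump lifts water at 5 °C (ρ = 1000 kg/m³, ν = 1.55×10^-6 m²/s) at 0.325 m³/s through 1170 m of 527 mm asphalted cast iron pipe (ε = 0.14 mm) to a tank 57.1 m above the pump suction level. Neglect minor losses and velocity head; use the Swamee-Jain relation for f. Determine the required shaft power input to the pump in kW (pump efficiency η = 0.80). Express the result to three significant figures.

V = 4Q/(πD²) = 1.490 m/s; Re = 5.07×10^5; ε/D = 2.66×10^-4; f = 0.01608
h_f = f(L/D)V²/2g = 4.039 m
Total head H = z + h_f = 57.1 + 4.039 = 61.14 m
P_hyd = ρgQH = 1000·9.81·0.325·61.14 = 194.9 kW
P_shaft = P_hyd/η = 194.9/0.80 = 243.7 kW

P_shaft ≈ 244 kW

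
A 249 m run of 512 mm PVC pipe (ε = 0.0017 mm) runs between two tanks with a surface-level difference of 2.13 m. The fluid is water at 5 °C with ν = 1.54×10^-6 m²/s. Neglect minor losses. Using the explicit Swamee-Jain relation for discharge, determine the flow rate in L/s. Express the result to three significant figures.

Swamee-Jain (Type II): Q = -0.965·√(gD⁵h_f/L)·ln[ε/(3.7D) + √(3.17ν²L/(gD³h_f))]
√(gD⁵h_f/L) = √(9.81·0.512⁵·2.13/249) = 0.05434
ε/(3.7D) = 8.97×10^-7; √(3.17ν²L/(gD³h_f)) = 2.58×10^-5
Q = -0.965·0.05434·ln(2.673×10^-5) = 0.5521 m³/s
Check: V = 2.68 m/s, Re = 8.92×10^5, f = 0.01191, h_f = 2.12 m ≈ 2.13 m ✓

Q ≈ 552 L/s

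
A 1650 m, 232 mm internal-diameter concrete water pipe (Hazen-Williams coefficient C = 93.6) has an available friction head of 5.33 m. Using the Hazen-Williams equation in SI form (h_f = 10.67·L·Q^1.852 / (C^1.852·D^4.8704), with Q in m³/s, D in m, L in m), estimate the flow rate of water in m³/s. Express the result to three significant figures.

Rearranging: Q = [h_f·C^1.852·D^4.8704 / (10.67·L)]^(1/1.852)
Q = [5.33·93.6^1.852·0.232^4.8704 / (10.67·1650)]^0.540 = 0.02527 m³/s

Q ≈ 0.0253 m³/s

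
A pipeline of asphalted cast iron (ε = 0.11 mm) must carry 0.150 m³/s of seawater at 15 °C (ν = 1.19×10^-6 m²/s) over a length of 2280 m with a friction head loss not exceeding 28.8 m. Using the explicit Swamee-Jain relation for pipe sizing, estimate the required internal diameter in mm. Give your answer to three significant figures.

Swamee-Jain (Type III): D = 0.66·[ε^1.25·(LQ²/(gh_f))^4.75 + ν·Q^9.4·(L/(gh_f))^5.2]^0.04
LQ²/(gh_f) = 0.1816; L/(gh_f) = 8.070
Term 1 = ε^1.25·(…)^4.75 = 3.41×10^-9; Term 2 = ν·Q^9.4·(…)^5.2 = 1.11×10^-9
D = 0.66·(3.41×10^-9 + 1.11×10^-9)^0.04 = 0.3060 m = 306 mm
Check: V = 2.04 m/s, Re = 5.24×10^5, f = 0.01678, h_f = 26.5 m ≈ 28.8 m ✓

D ≈ 306 mm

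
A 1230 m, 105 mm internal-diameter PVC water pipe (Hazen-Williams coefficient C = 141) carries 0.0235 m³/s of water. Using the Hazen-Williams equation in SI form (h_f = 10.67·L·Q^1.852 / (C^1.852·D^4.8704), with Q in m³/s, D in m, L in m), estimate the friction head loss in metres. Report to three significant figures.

h_f = 10.67·1230·0.0235^1.852 / (141^1.852·0.105^4.8704) = 77.29 m

h_f ≈ 77.3 m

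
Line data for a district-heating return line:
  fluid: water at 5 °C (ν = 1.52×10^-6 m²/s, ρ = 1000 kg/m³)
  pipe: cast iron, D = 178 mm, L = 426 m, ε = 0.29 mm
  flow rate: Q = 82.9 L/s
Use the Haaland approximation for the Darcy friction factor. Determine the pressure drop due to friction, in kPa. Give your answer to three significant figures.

Δp ≈ 302 kPa

V = 4Q/(πD²) = 4·0.0829/(π·0.178²) = 3.331 m/s
Re = VD/ν = 3.331·0.178/1.52×10^-6 = 3.90×10^5 → turbulent
ε/D = 0.29/178 = 0.00163
Haaland: f = 0.02271
h_f = f(L/D)V²/(2g) = 0.02271·(426/0.178)·3.331²/(2·9.81) = 30.75 m
Δp = ρg·h_f = 1000·9.81·30.75 = 301.6 kPa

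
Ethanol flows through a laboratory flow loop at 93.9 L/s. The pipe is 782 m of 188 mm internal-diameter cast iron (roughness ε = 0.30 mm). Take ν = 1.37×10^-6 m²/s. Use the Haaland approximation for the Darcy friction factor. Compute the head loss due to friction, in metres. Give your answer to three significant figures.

h_f ≈ 54.6 m

V = 4Q/(πD²) = 4·0.0939/(π·0.188²) = 3.383 m/s
Re = VD/ν = 3.383·0.188/1.37×10^-6 = 4.64×10^5 → turbulent
ε/D = 0.30/188 = 0.00160
Haaland: f = 0.02252
h_f = f(L/D)V²/(2g) = 0.02252·(782/0.188)·3.383²/(2·9.81) = 54.64 m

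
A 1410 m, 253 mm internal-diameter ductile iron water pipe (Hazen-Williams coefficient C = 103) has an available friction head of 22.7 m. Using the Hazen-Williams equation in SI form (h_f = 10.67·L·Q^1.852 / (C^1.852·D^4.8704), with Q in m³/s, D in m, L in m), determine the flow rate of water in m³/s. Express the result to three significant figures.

Rearranging: Q = [h_f·C^1.852·D^4.8704 / (10.67·L)]^(1/1.852)
Q = [22.7·103^1.852·0.253^4.8704 / (10.67·1410)]^0.540 = 0.08313 m³/s

Q ≈ 0.0831 m³/s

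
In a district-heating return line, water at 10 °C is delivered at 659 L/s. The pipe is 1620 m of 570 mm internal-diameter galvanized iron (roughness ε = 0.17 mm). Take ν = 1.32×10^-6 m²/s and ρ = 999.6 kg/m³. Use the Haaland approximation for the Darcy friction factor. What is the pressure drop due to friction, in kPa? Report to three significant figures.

V = 4Q/(πD²) = 4·0.659/(π·0.570²) = 2.583 m/s
Re = VD/ν = 2.583·0.570/1.32×10^-6 = 1.12×10^6 → turbulent
ε/D = 0.17/570 = 2.98×10^-4
Haaland: f = 0.01552
h_f = f(L/D)V²/(2g) = 0.01552·(1620/0.570)·2.583²/(2·9.81) = 15.00 m
Δp = ρg·h_f = 999.6·9.81·15.00 = 147.1 kPa

Δp ≈ 147 kPa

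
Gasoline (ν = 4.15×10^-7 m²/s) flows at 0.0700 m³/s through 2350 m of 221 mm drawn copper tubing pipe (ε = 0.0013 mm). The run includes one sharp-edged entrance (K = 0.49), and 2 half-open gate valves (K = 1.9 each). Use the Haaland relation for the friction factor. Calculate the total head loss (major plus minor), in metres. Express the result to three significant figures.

H_L ≈ 21.9 m

V = 4Q/(πD²) = 1.825 m/s; V²/2g = 0.1697 m
Re = 9.72×10^5, ε/D = 5.88×10^-6 → f = 0.01174 (Haaland)
Major: h_f = f(L/D)·V²/2g = 0.01174·10633·0.1697 = 21.19 m
Minor: ΣK = 4.29; h_m = ΣK·V²/2g = 0.7281 m
Total H_L = 21.19 + 0.7281 = 21.92 m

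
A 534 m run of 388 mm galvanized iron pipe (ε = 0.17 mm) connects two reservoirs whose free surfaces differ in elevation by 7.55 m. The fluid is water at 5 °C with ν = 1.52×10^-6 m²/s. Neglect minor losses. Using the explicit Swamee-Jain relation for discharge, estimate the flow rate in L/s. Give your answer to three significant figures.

Swamee-Jain (Type II): Q = -0.965·√(gD⁵h_f/L)·ln[ε/(3.7D) + √(3.17ν²L/(gD³h_f))]
√(gD⁵h_f/L) = √(9.81·0.388⁵·7.55/534) = 0.03492
ε/(3.7D) = 1.18×10^-4; √(3.17ν²L/(gD³h_f)) = 3.01×10^-5
Q = -0.965·0.03492·ln(1.485×10^-4) = 0.2971 m³/s
Check: V = 2.51 m/s, Re = 6.41×10^5, f = 0.01716, h_f = 7.60 m ≈ 7.55 m ✓

Q ≈ 297 L/s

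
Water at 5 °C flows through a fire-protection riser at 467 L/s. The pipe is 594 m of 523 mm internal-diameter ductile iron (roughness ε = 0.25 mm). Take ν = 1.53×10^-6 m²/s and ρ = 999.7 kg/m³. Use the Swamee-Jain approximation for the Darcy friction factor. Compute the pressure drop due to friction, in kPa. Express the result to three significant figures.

V = 4Q/(πD²) = 4·0.467/(π·0.523²) = 2.174 m/s
Re = VD/ν = 2.174·0.523/1.53×10^-6 = 7.43×10^5 → turbulent
ε/D = 0.25/523 = 4.78×10^-4
Swamee-Jain: f = 0.01733
h_f = f(L/D)V²/(2g) = 0.01733·(594/0.523)·2.174²/(2·9.81) = 4.740 m
Δp = ρg·h_f = 999.7·9.81·4.740 = 46.48 kPa

Δp ≈ 46.5 kPa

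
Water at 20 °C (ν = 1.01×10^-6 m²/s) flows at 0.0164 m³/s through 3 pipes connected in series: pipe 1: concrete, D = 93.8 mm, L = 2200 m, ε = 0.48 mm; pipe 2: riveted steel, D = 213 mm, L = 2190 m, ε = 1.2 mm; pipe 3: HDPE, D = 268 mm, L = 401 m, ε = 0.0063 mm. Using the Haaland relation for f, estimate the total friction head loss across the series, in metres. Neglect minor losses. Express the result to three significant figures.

Pipe 1: V = 2.373 m/s, Re = 2.20×10^5, ε/D = 0.00512, f = 0.03103, h_1 = f(L/D)V²/2g = 208.9 m
Pipe 2: V = 0.4603 m/s, Re = 9.71×10^4, ε/D = 0.00563, f = 0.03237, h_2 = f(L/D)V²/2g = 3.593 m
Pipe 3: V = 0.2907 m/s, Re = 7.71×10^4, ε/D = 2.35×10^-5, f = 0.01891, h_3 = f(L/D)V²/2g = 0.1219 m
Series → Q common, losses add: H = Σh = 212.6 m

H ≈ 213 m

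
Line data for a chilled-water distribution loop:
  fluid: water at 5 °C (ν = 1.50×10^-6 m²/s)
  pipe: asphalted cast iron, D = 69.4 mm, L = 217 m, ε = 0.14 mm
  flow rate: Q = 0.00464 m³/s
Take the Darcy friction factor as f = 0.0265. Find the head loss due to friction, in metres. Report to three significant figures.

V = 4Q/(πD²) = 4·0.00464/(π·0.0694²) = 1.227 m/s
h_f = f(L/D)V²/(2g) = 0.02650·(217/0.0694)·1.227²/(2·9.81) = 6.354 m

h_f ≈ 6.35 m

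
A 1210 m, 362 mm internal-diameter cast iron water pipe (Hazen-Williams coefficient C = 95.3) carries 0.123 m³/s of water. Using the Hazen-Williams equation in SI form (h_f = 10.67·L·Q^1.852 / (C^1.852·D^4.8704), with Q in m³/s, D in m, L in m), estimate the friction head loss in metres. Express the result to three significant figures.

h_f = 10.67·1210·0.123^1.852 / (95.3^1.852·0.362^4.8704) = 8.118 m

h_f ≈ 8.12 m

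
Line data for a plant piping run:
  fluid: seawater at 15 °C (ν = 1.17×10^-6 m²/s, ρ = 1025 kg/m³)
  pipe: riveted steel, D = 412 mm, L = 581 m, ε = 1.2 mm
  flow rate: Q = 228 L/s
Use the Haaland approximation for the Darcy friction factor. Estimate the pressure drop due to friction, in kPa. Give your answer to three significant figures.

Δp ≈ 55.4 kPa

V = 4Q/(πD²) = 4·0.228/(π·0.412²) = 1.710 m/s
Re = VD/ν = 1.710·0.412/1.17×10^-6 = 6.02×10^5 → turbulent
ε/D = 1.2/412 = 0.00291
Haaland: f = 0.02621
h_f = f(L/D)V²/(2g) = 0.02621·(581/0.412)·1.710²/(2·9.81) = 5.510 m
Δp = ρg·h_f = 1025·9.81·5.510 = 55.40 kPa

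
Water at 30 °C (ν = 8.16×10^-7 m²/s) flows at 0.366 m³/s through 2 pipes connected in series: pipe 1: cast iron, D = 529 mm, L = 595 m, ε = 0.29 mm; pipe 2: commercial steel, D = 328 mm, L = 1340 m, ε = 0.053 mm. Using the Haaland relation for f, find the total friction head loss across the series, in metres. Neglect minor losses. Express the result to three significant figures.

Pipe 1: V = 1.665 m/s, Re = 1.08×10^6, ε/D = 5.48×10^-4, f = 0.01747, h_1 = f(L/D)V²/2g = 2.777 m
Pipe 2: V = 4.332 m/s, Re = 1.74×10^6, ε/D = 1.62×10^-4, f = 0.01377, h_2 = f(L/D)V²/2g = 53.80 m
Series → Q common, losses add: H = Σh = 56.57 m

H ≈ 56.6 m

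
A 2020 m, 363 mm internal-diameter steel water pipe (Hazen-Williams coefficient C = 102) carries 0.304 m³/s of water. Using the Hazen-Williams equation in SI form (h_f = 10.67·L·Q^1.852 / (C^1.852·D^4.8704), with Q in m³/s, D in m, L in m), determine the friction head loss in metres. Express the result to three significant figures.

h_f ≈ 63.0 m

h_f = 10.67·2020·0.304^1.852 / (102^1.852·0.363^4.8704) = 62.99 m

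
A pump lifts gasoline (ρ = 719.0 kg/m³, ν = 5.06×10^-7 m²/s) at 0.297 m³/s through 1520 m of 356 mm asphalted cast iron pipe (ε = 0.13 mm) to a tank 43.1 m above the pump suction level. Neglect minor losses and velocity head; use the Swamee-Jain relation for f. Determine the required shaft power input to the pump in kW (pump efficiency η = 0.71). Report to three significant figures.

P_shaft ≈ 218 kW

V = 4Q/(πD²) = 2.984 m/s; Re = 2.10×10^6; ε/D = 3.65×10^-4; f = 0.01597
h_f = f(L/D)V²/2g = 30.93 m
Total head H = z + h_f = 43.1 + 30.93 = 74.03 m
P_hyd = ρgQH = 719.0·9.81·0.297·74.03 = 155.1 kW
P_shaft = P_hyd/η = 155.1/0.71 = 218.4 kW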